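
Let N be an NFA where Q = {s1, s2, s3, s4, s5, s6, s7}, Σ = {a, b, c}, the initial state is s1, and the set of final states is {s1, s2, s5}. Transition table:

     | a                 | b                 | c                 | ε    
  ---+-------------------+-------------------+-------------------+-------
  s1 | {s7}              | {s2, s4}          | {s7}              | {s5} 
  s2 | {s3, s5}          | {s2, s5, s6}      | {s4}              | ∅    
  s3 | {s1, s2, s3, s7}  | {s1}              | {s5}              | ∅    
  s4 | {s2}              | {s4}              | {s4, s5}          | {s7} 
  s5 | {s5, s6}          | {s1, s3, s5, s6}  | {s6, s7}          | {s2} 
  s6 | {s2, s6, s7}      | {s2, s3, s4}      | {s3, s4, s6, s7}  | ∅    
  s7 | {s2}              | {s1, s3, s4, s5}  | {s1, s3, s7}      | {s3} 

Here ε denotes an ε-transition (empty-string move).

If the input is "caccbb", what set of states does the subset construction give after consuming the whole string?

Start: ε-closure({s1}) = {s1, s2, s5}.
Read 'c': {s1, s2, s5} → {s3, s4, s6, s7}.
Read 'a': {s3, s4, s6, s7} → {s1, s2, s3, s5, s6, s7}.
Read 'c': {s1, s2, s3, s5, s6, s7} → {s1, s2, s3, s4, s5, s6, s7}.
Read 'c': {s1, s2, s3, s4, s5, s6, s7} → {s1, s2, s3, s4, s5, s6, s7}.
Read 'b': {s1, s2, s3, s4, s5, s6, s7} → {s1, s2, s3, s4, s5, s6, s7}.
Read 'b': {s1, s2, s3, s4, s5, s6, s7} → {s1, s2, s3, s4, s5, s6, s7}.

{s1, s2, s3, s4, s5, s6, s7}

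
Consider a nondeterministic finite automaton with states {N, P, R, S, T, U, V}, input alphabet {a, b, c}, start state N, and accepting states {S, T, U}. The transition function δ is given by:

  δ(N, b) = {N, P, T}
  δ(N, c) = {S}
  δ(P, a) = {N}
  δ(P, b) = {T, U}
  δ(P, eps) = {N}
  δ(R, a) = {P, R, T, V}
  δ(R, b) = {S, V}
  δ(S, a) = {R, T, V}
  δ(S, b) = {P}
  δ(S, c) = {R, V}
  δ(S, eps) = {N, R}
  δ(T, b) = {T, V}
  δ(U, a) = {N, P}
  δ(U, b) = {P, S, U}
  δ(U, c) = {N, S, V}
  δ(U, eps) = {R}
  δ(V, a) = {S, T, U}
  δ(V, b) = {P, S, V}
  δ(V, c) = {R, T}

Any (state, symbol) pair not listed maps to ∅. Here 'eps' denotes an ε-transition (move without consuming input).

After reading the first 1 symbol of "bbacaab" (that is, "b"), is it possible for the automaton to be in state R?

Start in {N}.
Read 'b': {N} → {N, P, T}.
State R is not in {N, P, T}.

No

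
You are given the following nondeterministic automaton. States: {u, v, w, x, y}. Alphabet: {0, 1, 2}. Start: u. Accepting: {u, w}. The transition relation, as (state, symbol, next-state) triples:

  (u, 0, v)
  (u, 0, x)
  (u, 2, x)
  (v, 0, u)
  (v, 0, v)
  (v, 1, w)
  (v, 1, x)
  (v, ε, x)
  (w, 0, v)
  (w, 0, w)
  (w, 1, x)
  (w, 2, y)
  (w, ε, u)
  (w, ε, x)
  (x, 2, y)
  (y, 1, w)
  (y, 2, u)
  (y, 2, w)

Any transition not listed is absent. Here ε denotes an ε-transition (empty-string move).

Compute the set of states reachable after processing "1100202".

∅

Start in {u}.
Read '1': u→∅; now ∅.
The set is empty and remains empty for the remaining 6 symbols.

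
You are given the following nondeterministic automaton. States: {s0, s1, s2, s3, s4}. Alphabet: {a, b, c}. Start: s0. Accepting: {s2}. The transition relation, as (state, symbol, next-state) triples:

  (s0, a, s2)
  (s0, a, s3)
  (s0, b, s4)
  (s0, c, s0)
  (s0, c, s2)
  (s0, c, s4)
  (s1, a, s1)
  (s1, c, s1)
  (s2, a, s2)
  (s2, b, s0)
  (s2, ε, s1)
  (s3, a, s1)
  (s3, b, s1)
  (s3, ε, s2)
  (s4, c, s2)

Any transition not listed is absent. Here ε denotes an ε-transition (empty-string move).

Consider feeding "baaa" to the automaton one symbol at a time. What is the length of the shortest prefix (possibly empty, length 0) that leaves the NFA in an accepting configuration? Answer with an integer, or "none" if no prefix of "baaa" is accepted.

none

Start in {s0}.
Read 'b': s0→{s4}; now {s4}.
Read 'a': s4→∅; now ∅.
The set is empty and remains empty for the remaining 2 symbols.
No reachable set along the way intersects F.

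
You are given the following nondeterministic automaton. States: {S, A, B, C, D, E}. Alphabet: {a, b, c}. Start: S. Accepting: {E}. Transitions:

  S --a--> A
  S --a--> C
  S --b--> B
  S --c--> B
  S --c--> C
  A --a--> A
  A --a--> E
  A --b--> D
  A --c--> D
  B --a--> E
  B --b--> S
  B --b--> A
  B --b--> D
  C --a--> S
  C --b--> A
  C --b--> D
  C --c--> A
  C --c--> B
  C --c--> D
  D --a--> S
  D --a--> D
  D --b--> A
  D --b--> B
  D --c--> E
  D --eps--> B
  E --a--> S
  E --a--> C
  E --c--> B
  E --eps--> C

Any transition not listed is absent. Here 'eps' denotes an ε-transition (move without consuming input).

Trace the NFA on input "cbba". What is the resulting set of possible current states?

{S, A, B, C, D, E}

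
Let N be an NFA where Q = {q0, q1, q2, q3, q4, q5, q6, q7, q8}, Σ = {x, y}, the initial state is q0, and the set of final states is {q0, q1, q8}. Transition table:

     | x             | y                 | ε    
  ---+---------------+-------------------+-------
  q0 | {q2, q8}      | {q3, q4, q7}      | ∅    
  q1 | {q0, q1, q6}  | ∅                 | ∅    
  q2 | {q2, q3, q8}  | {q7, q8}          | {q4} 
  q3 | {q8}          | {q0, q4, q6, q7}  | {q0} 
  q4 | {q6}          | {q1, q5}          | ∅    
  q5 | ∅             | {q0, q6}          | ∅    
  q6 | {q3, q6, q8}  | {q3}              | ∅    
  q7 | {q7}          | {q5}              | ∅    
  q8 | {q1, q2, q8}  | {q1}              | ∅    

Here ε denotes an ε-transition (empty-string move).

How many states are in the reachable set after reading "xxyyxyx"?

8

Start in {q0}.
Read 'x': {q0} → {q2, q4, q8}.
Read 'x': {q2, q4, q8} → {q0, q1, q2, q3, q4, q6, q8}.
Read 'y': {q0, q1, q2, q3, q4, q6, q8} → {q0, q1, q3, q4, q5, q6, q7, q8}.
Read 'y': {q0, q1, q3, q4, q5, q6, q7, q8} → {q0, q1, q3, q4, q5, q6, q7}.
Read 'x': {q0, q1, q3, q4, q5, q6, q7} → {q0, q1, q2, q3, q4, q6, q7, q8}.
Read 'y': {q0, q1, q2, q3, q4, q6, q7, q8} → {q0, q1, q3, q4, q5, q6, q7, q8}.
Read 'x': {q0, q1, q3, q4, q5, q6, q7, q8} → {q0, q1, q2, q3, q4, q6, q7, q8}.
That set has 8 states.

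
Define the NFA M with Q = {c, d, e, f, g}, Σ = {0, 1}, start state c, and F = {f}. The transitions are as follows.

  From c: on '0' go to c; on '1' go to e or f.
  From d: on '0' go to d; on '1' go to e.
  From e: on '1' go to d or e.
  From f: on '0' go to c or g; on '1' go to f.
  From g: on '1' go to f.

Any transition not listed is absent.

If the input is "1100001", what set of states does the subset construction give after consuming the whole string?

{e, f}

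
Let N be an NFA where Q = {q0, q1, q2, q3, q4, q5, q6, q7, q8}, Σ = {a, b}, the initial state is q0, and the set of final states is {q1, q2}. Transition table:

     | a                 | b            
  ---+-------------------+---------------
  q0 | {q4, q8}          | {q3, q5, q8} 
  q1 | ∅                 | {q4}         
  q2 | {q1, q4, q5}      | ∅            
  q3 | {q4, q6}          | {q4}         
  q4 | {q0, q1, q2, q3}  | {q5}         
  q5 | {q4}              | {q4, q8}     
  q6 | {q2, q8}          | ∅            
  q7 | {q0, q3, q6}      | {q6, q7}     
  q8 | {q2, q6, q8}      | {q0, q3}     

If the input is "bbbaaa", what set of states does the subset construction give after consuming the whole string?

{q0, q1, q2, q3, q4, q5, q6, q8}

Start in {q0}.
Read 'b': q0→{q3, q5, q8}; now {q3, q5, q8}.
Read 'b': q3→{q4}, q5→{q4, q8}, q8→{q0, q3}; now {q0, q3, q4, q8}.
Read 'b': q0→{q3, q5, q8}, q3→{q4}, q4→{q5}, q8→{q0, q3}; now {q0, q3, q4, q5, q8}.
Read 'a': q0→{q4, q8}, q3→{q4, q6}, q4→{q0, q1, q2, q3}, q5→{q4}, q8→{q2, q6, q8}; now {q0, q1, q2, q3, q4, q6, q8}.
Read 'a': q0→{q4, q8}, q1→∅, q2→{q1, q4, q5}, q3→{q4, q6}, q4→{q0, q1, q2, q3}, q6→{q2, q8}, q8→{q2, q6, q8}; now {q0, q1, q2, q3, q4, q5, q6, q8}.
Read 'a': q0→{q4, q8}, q1→∅, q2→{q1, q4, q5}, q3→{q4, q6}, q4→{q0, q1, q2, q3}, q5→{q4}, q6→{q2, q8}, q8→{q2, q6, q8}; now {q0, q1, q2, q3, q4, q5, q6, q8}.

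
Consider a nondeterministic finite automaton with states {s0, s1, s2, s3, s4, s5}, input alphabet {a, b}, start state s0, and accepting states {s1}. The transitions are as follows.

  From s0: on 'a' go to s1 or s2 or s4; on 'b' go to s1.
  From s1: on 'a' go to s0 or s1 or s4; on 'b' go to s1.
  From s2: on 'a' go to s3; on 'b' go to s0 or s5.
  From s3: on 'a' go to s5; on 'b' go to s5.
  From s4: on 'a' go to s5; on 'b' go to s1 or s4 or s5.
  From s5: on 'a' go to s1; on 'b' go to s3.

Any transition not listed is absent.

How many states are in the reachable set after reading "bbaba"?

4

Start in {s0}.
Read 'b': s0→{s1}; now {s1}.
Read 'b': s1→{s1}; now {s1}.
Read 'a': s1→{s0, s1, s4}; now {s0, s1, s4}.
Read 'b': s0→{s1}, s1→{s1}, s4→{s1, s4, s5}; now {s1, s4, s5}.
Read 'a': s1→{s0, s1, s4}, s4→{s5}, s5→{s1}; now {s0, s1, s4, s5}.
That set has 4 states.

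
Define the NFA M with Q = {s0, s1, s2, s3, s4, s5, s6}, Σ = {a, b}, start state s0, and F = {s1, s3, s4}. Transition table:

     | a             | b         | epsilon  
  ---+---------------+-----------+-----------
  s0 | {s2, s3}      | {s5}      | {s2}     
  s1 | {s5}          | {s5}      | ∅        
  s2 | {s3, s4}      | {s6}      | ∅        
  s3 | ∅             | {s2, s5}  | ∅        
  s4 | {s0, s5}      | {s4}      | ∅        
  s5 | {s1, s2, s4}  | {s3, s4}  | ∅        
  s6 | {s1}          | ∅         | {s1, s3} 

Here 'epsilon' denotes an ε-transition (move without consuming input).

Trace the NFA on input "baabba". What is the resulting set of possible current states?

{s0, s1, s2, s3, s4, s5}

Start: ε-closure({s0}) = {s0, s2}.
Read 'b': s0→{s5}, s2→{s6}; union {s5, s6}; ε-closure = {s1, s3, s5, s6}.
Read 'a': s1→{s5}, s3→∅, s5→{s1, s2, s4}, s6→{s1}; now {s1, s2, s4, s5}.
Read 'a': s1→{s5}, s2→{s3, s4}, s4→{s0, s5}, s5→{s1, s2, s4}; now {s0, s1, s2, s3, s4, s5}.
Read 'b': s0→{s5}, s1→{s5}, s2→{s6}, s3→{s2, s5}, s4→{s4}, s5→{s3, s4}; union {s2, s3, s4, s5, s6}; ε-closure = {s1, s2, s3, s4, s5, s6}.
Read 'b': s1→{s5}, s2→{s6}, s3→{s2, s5}, s4→{s4}, s5→{s3, s4}, s6→∅; union {s2, s3, s4, s5, s6}; ε-closure = {s1, s2, s3, s4, s5, s6}.
Read 'a': s1→{s5}, s2→{s3, s4}, s3→∅, s4→{s0, s5}, s5→{s1, s2, s4}, s6→{s1}; now {s0, s1, s2, s3, s4, s5}.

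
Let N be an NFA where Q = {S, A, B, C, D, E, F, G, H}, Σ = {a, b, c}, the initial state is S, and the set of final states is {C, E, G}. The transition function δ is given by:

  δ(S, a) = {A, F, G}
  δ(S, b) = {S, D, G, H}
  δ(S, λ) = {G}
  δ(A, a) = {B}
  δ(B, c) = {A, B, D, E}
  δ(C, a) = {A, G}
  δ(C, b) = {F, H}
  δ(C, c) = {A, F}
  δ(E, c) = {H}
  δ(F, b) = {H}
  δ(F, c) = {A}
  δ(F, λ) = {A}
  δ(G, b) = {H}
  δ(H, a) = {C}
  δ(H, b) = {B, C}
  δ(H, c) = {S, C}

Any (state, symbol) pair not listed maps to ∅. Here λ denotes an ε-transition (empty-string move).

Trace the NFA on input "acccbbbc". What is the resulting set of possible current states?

∅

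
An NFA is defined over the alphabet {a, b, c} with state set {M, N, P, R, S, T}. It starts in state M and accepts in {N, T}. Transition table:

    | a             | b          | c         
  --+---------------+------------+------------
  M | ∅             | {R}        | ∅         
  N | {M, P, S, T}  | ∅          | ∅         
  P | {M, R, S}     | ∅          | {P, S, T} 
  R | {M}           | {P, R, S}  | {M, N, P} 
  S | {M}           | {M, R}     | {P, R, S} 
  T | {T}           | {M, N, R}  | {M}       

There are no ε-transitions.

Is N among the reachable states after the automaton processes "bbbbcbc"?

Yes

Start in {M}.
Read 'b': {M} → {R}.
Read 'b': {R} → {P, R, S}.
Read 'b': {P, R, S} → {M, P, R, S}.
Read 'b': {M, P, R, S} → {M, P, R, S}.
Read 'c': {M, P, R, S} → {M, N, P, R, S, T}.
Read 'b': {M, N, P, R, S, T} → {M, N, P, R, S}.
Read 'c': {M, N, P, R, S} → {M, N, P, R, S, T}.
State N is in {M, N, P, R, S, T}.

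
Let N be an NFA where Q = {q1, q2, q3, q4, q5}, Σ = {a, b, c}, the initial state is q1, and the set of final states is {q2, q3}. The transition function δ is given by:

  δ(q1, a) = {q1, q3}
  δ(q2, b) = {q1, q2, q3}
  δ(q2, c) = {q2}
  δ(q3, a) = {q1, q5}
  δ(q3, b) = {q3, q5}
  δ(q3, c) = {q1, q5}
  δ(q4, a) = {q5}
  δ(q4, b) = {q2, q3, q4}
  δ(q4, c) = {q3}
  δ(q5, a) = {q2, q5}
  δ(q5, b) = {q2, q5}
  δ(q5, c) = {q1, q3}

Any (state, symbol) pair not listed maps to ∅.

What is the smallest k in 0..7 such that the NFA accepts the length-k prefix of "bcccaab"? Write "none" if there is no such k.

Start in {q1}.
Read 'b': {q1} → ∅.
The set is empty and remains empty for the remaining 6 symbols.
No reachable set along the way intersects F.

none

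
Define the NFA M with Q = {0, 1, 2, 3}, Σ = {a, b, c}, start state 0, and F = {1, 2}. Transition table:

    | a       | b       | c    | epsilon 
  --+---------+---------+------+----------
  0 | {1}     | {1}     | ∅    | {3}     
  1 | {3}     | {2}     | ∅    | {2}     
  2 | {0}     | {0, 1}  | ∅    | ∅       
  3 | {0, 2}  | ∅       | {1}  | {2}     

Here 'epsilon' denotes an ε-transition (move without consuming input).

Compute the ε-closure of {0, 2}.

{0, 2, 3}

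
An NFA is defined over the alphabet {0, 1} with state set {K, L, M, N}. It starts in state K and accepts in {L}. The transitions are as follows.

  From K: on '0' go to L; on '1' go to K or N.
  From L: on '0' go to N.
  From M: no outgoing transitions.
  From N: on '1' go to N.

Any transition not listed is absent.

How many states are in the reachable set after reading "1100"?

Start in {K}.
Read '1': {K} → {K, N}.
Read '1': {K, N} → {K, N}.
Read '0': {K, N} → {L}.
Read '0': {L} → {N}.
That set has 1 state.

1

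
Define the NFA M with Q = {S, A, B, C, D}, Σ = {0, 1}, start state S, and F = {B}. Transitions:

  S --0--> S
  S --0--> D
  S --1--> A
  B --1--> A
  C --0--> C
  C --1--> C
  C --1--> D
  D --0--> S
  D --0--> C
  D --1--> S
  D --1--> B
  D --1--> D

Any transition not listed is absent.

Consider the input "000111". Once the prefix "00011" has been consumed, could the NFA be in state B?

Start in {S}.
Read '0': S→{S, D}; now {S, D}.
Read '0': S→{S, D}, D→{S, C}; now {S, C, D}.
Read '0': S→{S, D}, C→{C}, D→{S, C}; now {S, C, D}.
Read '1': S→{A}, C→{C, D}, D→{S, B, D}; now {S, A, B, C, D}.
Read '1': S→{A}, A→∅, B→{A}, C→{C, D}, D→{S, B, D}; now {S, A, B, C, D}.
State B is in {S, A, B, C, D}.

Yes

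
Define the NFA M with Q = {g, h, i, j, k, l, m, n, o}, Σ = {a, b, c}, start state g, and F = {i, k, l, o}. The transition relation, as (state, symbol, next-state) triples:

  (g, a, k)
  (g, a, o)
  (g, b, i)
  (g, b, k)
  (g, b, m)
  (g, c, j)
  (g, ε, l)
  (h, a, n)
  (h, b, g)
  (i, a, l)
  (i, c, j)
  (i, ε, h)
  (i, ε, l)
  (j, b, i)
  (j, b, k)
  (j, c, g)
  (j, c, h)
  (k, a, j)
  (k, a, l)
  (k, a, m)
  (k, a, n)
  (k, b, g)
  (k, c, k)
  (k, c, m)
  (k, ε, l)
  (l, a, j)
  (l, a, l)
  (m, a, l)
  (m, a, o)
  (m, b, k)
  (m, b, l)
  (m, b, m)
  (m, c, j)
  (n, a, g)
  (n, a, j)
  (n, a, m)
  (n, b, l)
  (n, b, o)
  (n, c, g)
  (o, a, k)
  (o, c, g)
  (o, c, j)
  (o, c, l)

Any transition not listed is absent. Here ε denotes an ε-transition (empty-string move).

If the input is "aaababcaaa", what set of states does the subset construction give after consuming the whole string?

{g, j, k, l, m, n, o}

Start: ε-closure({g}) = {g, l}.
Read 'a': g→{k, o}, l→{j, l}; now {j, k, l, o}.
Read 'a': j→∅, k→{j, l, m, n}, l→{j, l}, o→{k}; now {j, k, l, m, n}.
Read 'a': j→∅, k→{j, l, m, n}, l→{j, l}, m→{l, o}, n→{g, j, m}; now {g, j, l, m, n, o}.
Read 'b': g→{i, k, m}, j→{i, k}, l→∅, m→{k, l, m}, n→{l, o}, o→∅; union {i, k, l, m, o}; ε-closure = {h, i, k, l, m, o}.
Read 'a': h→{n}, i→{l}, k→{j, l, m, n}, l→{j, l}, m→{l, o}, o→{k}; now {j, k, l, m, n, o}.
Read 'b': j→{i, k}, k→{g}, l→∅, m→{k, l, m}, n→{l, o}, o→∅; union {g, i, k, l, m, o}; ε-closure = {g, h, i, k, l, m, o}.
Read 'c': g→{j}, h→∅, i→{j}, k→{k, m}, l→∅, m→{j}, o→{g, j, l}; now {g, j, k, l, m}.
Read 'a': g→{k, o}, j→∅, k→{j, l, m, n}, l→{j, l}, m→{l, o}; now {j, k, l, m, n, o}.
Read 'a': j→∅, k→{j, l, m, n}, l→{j, l}, m→{l, o}, n→{g, j, m}, o→{k}; now {g, j, k, l, m, n, o}.
Read 'a': g→{k, o}, j→∅, k→{j, l, m, n}, l→{j, l}, m→{l, o}, n→{g, j, m}, o→{k}; now {g, j, k, l, m, n, o}.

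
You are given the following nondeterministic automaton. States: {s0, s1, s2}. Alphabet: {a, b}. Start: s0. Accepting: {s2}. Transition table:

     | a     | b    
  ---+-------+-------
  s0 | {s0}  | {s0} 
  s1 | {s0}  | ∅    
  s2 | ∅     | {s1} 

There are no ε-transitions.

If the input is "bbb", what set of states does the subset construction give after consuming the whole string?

Start in {s0}.
Read 'b': {s0} → {s0}.
Read 'b': {s0} → {s0}.
Read 'b': {s0} → {s0}.

{s0}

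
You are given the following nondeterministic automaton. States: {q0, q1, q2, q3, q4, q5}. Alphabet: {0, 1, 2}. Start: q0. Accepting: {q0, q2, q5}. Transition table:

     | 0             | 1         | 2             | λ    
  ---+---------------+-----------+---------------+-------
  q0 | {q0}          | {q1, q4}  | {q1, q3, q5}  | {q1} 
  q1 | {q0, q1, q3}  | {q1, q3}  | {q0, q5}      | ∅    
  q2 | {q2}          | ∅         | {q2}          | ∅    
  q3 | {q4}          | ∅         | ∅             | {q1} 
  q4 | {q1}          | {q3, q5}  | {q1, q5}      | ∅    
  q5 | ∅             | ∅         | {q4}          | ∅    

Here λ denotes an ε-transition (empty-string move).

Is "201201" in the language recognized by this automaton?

Start: ε-closure({q0}) = {q0, q1}.
Read '2': {q0, q1} → {q0, q1, q3, q5}.
Read '0': {q0, q1, q3, q5} → {q0, q1, q3, q4}.
Read '1': {q0, q1, q3, q4} → {q1, q3, q4, q5}.
Read '2': {q1, q3, q4, q5} → {q0, q1, q4, q5}.
Read '0': {q0, q1, q4, q5} → {q0, q1, q3}.
Read '1': {q0, q1, q3} → {q1, q3, q4}.
The final set {q1, q3, q4} contains no accepting state.

No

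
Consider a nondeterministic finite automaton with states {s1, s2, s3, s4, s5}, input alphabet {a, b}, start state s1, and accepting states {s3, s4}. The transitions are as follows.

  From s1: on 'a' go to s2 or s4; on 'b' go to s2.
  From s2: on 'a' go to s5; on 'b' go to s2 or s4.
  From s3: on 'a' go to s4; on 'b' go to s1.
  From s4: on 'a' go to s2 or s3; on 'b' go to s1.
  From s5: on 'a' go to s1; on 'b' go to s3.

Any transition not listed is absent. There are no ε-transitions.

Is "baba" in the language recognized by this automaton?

Start in {s1}.
Read 'b': {s1} → {s2}.
Read 'a': {s2} → {s5}.
Read 'b': {s5} → {s3}.
Read 'a': {s3} → {s4}.
The final set {s4} contains the accepting state s4.

Yes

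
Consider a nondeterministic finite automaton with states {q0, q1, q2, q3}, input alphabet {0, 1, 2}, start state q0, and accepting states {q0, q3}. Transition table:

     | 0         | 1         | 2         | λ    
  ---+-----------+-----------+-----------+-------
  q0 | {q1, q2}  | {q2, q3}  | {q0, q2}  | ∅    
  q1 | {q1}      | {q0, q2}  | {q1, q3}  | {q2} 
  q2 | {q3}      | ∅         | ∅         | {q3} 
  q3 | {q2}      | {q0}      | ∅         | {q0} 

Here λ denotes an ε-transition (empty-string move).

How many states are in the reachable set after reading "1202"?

4

Start in {q0}.
Read '1': {q0} → {q0, q2, q3}.
Read '2': {q0, q2, q3} → {q0, q2, q3}.
Read '0': {q0, q2, q3} → {q0, q1, q2, q3}.
Read '2': {q0, q1, q2, q3} → {q0, q1, q2, q3}.
That set has 4 states.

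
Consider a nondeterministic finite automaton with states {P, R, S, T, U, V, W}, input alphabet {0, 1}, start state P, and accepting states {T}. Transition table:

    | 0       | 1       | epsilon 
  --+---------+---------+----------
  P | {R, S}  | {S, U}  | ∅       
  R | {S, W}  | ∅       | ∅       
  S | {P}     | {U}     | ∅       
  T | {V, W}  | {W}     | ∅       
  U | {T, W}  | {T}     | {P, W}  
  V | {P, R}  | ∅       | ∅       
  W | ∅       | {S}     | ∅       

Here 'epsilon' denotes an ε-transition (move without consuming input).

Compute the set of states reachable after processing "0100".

{P, S, V, W}

Start in {P}.
Read '0': {P} → {R, S}.
Read '1': {R, S} → {P, U, W}.
Read '0': {P, U, W} → {R, S, T, W}.
Read '0': {R, S, T, W} → {P, S, V, W}.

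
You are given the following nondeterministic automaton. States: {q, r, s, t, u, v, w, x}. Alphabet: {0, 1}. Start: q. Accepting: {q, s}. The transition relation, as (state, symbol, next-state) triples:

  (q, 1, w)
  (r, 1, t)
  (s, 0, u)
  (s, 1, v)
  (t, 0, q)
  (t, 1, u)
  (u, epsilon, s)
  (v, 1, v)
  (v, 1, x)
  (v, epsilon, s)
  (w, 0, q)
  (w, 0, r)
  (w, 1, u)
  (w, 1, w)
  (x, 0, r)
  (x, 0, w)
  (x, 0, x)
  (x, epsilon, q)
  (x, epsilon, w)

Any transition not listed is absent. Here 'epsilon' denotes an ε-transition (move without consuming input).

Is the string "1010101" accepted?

No

Start in {q}.
Read '1': {q} → {w}.
Read '0': {w} → {q, r}.
Read '1': {q, r} → {t, w}.
Read '0': {t, w} → {q, r}.
Read '1': {q, r} → {t, w}.
Read '0': {t, w} → {q, r}.
Read '1': {q, r} → {t, w}.
The final set {t, w} contains no accepting state.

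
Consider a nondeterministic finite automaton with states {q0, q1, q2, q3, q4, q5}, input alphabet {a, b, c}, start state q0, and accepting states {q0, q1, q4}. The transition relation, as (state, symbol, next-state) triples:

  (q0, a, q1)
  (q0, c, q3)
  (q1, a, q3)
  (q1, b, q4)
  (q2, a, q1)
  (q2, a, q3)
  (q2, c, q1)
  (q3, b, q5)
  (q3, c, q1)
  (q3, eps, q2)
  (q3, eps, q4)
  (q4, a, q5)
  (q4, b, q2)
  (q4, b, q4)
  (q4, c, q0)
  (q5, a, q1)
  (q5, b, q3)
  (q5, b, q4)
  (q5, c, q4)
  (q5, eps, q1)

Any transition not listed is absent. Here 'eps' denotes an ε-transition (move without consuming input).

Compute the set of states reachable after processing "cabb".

Start in {q0}.
Read 'c': {q0} → {q2, q3, q4}.
Read 'a': {q2, q3, q4} → {q1, q2, q3, q4, q5}.
Read 'b': {q1, q2, q3, q4, q5} → {q1, q2, q3, q4, q5}.
Read 'b': {q1, q2, q3, q4, q5} → {q1, q2, q3, q4, q5}.

{q1, q2, q3, q4, q5}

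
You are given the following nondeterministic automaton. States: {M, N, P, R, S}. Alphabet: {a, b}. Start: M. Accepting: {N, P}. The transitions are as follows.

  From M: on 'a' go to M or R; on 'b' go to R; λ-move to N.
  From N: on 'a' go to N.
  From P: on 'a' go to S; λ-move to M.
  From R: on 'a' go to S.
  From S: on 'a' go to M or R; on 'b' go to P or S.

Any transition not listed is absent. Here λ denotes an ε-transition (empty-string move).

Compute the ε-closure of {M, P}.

{M, N, P}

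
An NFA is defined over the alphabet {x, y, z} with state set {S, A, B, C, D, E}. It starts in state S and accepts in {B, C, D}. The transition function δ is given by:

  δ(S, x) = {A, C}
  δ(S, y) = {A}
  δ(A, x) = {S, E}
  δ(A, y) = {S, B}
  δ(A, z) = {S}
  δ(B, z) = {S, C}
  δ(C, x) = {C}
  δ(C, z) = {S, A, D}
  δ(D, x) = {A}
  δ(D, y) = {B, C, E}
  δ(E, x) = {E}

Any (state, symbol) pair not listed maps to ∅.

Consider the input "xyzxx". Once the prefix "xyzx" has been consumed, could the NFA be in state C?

Yes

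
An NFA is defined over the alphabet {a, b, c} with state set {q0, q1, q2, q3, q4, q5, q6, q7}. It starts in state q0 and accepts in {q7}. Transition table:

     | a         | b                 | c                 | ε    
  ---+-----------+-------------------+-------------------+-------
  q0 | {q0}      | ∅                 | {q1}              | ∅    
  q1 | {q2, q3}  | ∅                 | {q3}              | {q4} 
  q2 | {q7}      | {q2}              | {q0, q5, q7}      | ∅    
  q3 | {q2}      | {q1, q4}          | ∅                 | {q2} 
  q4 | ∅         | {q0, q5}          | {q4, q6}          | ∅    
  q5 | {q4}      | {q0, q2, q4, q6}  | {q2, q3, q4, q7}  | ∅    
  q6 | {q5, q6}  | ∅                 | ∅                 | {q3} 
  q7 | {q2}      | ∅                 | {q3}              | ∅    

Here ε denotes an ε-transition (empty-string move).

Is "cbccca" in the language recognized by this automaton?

Start in {q0}.
Read 'c': {q0} → {q1, q4}.
Read 'b': {q1, q4} → {q0, q5}.
Read 'c': {q0, q5} → {q1, q2, q3, q4, q7}.
Read 'c': {q1, q2, q3, q4, q7} → {q0, q2, q3, q4, q5, q6, q7}.
Read 'c': {q0, q2, q3, q4, q5, q6, q7} → {q0, q1, q2, q3, q4, q5, q6, q7}.
Read 'a': {q0, q1, q2, q3, q4, q5, q6, q7} → {q0, q2, q3, q4, q5, q6, q7}.
The final set {q0, q2, q3, q4, q5, q6, q7} contains the accepting state q7.

Yes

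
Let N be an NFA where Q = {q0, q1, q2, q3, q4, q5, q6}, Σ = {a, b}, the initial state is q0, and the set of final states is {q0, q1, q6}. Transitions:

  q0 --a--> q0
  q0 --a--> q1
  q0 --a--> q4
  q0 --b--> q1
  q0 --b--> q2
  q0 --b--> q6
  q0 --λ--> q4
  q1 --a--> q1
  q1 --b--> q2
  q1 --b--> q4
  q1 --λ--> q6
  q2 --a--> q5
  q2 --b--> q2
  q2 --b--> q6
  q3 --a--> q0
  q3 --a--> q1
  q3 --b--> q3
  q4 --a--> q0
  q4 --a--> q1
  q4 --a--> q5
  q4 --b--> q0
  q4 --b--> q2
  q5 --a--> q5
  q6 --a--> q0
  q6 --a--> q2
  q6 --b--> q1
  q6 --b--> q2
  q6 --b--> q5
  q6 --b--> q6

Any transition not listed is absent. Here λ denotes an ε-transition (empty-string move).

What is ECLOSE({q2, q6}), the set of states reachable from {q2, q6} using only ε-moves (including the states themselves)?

{q2, q6}

Begin with {q2, q6}.
No ε-moves leave this set, so the closure equals the set itself.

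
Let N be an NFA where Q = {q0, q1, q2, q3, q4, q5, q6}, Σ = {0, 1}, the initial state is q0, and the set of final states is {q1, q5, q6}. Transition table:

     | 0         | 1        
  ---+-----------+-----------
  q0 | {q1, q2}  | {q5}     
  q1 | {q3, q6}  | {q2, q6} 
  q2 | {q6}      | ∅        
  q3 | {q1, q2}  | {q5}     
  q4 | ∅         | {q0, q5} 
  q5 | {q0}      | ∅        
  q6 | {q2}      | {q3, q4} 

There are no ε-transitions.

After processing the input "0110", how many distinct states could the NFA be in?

Start in {q0}.
Read '0': q0→{q1, q2}; now {q1, q2}.
Read '1': q1→{q2, q6}, q2→∅; now {q2, q6}.
Read '1': q2→∅, q6→{q3, q4}; now {q3, q4}.
Read '0': q3→{q1, q2}, q4→∅; now {q1, q2}.
That set has 2 states.

2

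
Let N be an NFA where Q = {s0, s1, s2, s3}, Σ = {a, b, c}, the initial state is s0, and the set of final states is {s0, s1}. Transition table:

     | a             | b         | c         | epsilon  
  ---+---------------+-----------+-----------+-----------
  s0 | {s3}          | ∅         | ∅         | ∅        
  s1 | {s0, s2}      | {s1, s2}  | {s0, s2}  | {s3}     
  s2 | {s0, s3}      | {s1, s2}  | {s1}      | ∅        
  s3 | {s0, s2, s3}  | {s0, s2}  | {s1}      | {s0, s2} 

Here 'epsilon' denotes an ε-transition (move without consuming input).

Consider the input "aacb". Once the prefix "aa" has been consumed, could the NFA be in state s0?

Yes

Start in {s0}.
Read 'a': {s0} → {s0, s2, s3}.
Read 'a': {s0, s2, s3} → {s0, s2, s3}.
State s0 is in {s0, s2, s3}.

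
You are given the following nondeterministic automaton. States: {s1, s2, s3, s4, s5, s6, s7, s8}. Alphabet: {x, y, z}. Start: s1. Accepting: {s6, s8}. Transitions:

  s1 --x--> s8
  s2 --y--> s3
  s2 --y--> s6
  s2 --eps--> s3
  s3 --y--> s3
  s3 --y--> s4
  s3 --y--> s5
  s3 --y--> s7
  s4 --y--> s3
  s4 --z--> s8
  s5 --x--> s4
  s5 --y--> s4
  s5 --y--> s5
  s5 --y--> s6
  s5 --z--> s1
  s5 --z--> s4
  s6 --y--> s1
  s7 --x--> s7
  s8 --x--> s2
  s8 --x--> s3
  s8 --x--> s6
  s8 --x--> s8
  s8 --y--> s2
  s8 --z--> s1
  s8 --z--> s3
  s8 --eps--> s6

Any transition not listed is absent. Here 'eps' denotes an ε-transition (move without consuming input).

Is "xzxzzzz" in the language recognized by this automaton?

Start in {s1}.
Read 'x': {s1} → {s6, s8}.
Read 'z': {s6, s8} → {s1, s3}.
Read 'x': {s1, s3} → {s6, s8}.
Read 'z': {s6, s8} → {s1, s3}.
Read 'z': {s1, s3} → ∅.
The set is empty and remains empty for the remaining 2 symbols.
The final set ∅ contains no accepting state.

No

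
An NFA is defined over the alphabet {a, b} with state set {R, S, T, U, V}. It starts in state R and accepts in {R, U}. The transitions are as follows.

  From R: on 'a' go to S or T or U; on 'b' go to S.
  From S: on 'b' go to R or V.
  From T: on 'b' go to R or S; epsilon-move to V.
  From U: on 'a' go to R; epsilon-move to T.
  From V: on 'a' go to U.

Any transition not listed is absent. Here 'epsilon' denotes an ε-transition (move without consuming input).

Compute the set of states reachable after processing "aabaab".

{R, S}

Start in {R}.
Read 'a': R→{S, T, U}; union {S, T, U}; ε-closure = {S, T, U, V}.
Read 'a': S→∅, T→∅, U→{R}, V→{U}; union {R, U}; ε-closure = {R, T, U, V}.
Read 'b': R→{S}, T→{R, S}, U→∅, V→∅; now {R, S}.
Read 'a': R→{S, T, U}, S→∅; union {S, T, U}; ε-closure = {S, T, U, V}.
Read 'a': S→∅, T→∅, U→{R}, V→{U}; union {R, U}; ε-closure = {R, T, U, V}.
Read 'b': R→{S}, T→{R, S}, U→∅, V→∅; now {R, S}.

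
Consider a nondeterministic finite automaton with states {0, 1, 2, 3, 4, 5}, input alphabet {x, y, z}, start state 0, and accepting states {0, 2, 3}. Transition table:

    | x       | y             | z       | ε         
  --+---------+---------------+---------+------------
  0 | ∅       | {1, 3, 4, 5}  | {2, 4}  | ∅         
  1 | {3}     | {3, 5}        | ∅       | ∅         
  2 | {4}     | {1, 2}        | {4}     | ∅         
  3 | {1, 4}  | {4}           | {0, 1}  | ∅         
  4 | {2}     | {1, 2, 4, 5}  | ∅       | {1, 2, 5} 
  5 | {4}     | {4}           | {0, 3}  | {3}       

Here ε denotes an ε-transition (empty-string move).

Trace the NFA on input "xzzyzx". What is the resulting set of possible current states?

Start in {0}.
Read 'x': 0→∅; now ∅.
The set is empty and remains empty for the remaining 5 symbols.

∅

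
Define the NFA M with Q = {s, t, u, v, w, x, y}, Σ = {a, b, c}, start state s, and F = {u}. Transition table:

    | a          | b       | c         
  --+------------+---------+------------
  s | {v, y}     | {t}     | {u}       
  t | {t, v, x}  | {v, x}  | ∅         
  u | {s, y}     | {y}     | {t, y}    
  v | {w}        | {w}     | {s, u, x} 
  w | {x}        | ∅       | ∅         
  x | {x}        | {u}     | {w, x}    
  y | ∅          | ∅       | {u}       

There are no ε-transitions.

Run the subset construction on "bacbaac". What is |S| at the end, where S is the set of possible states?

Start in {s}.
Read 'b': s→{t}; now {t}.
Read 'a': t→{t, v, x}; now {t, v, x}.
Read 'c': t→∅, v→{s, u, x}, x→{w, x}; now {s, u, w, x}.
Read 'b': s→{t}, u→{y}, w→∅, x→{u}; now {t, u, y}.
Read 'a': t→{t, v, x}, u→{s, y}, y→∅; now {s, t, v, x, y}.
Read 'a': s→{v, y}, t→{t, v, x}, v→{w}, x→{x}, y→∅; now {t, v, w, x, y}.
Read 'c': t→∅, v→{s, u, x}, w→∅, x→{w, x}, y→{u}; now {s, u, w, x}.
That set has 4 states.

4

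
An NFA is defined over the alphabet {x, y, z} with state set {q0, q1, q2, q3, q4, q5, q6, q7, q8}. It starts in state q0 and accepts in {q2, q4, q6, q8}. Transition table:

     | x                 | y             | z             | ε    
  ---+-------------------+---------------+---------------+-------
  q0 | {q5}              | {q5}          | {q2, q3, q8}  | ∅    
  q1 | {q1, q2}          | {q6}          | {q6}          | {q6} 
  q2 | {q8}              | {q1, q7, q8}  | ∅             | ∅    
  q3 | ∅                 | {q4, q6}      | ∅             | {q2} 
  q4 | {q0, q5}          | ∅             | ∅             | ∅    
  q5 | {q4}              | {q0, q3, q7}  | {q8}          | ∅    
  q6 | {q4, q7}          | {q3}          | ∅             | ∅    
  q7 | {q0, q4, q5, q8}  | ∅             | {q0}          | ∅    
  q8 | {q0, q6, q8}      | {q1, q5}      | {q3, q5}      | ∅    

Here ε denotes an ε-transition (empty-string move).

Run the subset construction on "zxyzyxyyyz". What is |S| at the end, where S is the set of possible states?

Start in {q0}.
Read 'z': {q0} → {q2, q3, q8}.
Read 'x': {q2, q3, q8} → {q0, q6, q8}.
Read 'y': {q0, q6, q8} → {q1, q2, q3, q5, q6}.
Read 'z': {q1, q2, q3, q5, q6} → {q6, q8}.
Read 'y': {q6, q8} → {q1, q2, q3, q5, q6}.
Read 'x': {q1, q2, q3, q5, q6} → {q1, q2, q4, q6, q7, q8}.
Read 'y': {q1, q2, q4, q6, q7, q8} → {q1, q2, q3, q5, q6, q7, q8}.
Read 'y': {q1, q2, q3, q5, q6, q7, q8} → {q0, q1, q2, q3, q4, q5, q6, q7, q8}.
Read 'y': {q0, q1, q2, q3, q4, q5, q6, q7, q8} → {q0, q1, q2, q3, q4, q5, q6, q7, q8}.
Read 'z': {q0, q1, q2, q3, q4, q5, q6, q7, q8} → {q0, q2, q3, q5, q6, q8}.
That set has 6 states.

6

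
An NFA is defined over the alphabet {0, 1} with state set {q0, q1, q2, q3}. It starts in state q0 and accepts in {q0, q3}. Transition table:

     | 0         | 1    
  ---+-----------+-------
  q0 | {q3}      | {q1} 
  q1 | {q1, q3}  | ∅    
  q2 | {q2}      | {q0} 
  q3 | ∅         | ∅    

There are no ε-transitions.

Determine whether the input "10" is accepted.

Yes

Start in {q0}.
Read '1': q0→{q1}; now {q1}.
Read '0': q1→{q1, q3}; now {q1, q3}.
The final set {q1, q3} contains the accepting state q3.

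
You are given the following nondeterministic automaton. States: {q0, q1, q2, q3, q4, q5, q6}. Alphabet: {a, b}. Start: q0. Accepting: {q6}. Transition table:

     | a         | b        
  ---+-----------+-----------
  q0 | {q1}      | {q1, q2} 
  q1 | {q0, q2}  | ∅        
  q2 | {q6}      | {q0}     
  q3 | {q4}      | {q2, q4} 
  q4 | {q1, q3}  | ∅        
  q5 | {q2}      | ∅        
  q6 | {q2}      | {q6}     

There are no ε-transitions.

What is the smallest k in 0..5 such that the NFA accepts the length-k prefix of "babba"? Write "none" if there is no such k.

2

Start in {q0}.
Read 'b': {q0} → {q1, q2}.
Read 'a': {q1, q2} → {q0, q2, q6}.
None of the earlier sets intersect F, but {q0, q2, q6} does.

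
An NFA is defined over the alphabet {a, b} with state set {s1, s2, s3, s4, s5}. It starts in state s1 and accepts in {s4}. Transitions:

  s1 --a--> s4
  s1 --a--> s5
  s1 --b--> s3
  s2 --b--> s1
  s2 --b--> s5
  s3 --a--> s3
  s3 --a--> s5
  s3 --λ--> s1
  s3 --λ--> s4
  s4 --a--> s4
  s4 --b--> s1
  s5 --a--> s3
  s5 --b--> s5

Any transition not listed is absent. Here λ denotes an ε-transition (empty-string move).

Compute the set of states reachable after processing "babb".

{s1, s3, s4, s5}

Start in {s1}.
Read 'b': s1→{s3}; union {s3}; ε-closure = {s1, s3, s4}.
Read 'a': s1→{s4, s5}, s3→{s3, s5}, s4→{s4}; union {s3, s4, s5}; ε-closure = {s1, s3, s4, s5}.
Read 'b': s1→{s3}, s3→∅, s4→{s1}, s5→{s5}; union {s1, s3, s5}; ε-closure = {s1, s3, s4, s5}.
Read 'b': s1→{s3}, s3→∅, s4→{s1}, s5→{s5}; union {s1, s3, s5}; ε-closure = {s1, s3, s4, s5}.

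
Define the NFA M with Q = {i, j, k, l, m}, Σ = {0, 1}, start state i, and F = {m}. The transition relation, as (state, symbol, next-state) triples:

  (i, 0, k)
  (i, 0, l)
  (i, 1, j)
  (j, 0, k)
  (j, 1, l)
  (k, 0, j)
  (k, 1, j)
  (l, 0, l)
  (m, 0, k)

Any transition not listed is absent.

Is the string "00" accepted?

Start in {i}.
Read '0': {i} → {k, l}.
Read '0': {k, l} → {j, l}.
The final set {j, l} contains no accepting state.

No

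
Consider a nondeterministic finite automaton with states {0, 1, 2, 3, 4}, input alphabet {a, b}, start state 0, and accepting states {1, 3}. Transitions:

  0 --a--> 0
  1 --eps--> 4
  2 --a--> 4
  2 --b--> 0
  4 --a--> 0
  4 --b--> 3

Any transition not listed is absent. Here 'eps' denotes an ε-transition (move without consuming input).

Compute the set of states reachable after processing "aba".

∅

Start in {0}.
Read 'a': {0} → {0}.
Read 'b': {0} → ∅.
The set is empty and remains empty for the remaining 1 symbol.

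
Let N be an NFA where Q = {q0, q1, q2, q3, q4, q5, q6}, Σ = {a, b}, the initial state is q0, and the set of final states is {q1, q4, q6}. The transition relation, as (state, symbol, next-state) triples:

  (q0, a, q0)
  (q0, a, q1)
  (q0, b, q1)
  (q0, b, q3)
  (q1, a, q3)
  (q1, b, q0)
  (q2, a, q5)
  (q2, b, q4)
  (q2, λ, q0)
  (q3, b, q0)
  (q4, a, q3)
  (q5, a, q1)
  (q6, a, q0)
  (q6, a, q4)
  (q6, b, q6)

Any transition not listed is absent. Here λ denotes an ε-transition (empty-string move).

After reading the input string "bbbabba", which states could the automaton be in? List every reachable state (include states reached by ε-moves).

Start in {q0}.
Read 'b': q0→{q1, q3}; now {q1, q3}.
Read 'b': q1→{q0}, q3→{q0}; now {q0}.
Read 'b': q0→{q1, q3}; now {q1, q3}.
Read 'a': q1→{q3}, q3→∅; now {q3}.
Read 'b': q3→{q0}; now {q0}.
Read 'b': q0→{q1, q3}; now {q1, q3}.
Read 'a': q1→{q3}, q3→∅; now {q3}.

{q3}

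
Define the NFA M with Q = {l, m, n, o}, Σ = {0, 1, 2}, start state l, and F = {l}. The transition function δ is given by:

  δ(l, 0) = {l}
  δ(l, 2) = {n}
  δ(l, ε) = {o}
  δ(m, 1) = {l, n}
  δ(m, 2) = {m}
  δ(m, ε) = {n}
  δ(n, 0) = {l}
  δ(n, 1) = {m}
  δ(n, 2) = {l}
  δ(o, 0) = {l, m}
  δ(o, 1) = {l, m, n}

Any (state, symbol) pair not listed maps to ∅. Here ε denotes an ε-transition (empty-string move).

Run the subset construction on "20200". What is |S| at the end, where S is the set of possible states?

4

Start: ε-closure({l}) = {l, o}.
Read '2': l→{n}, o→∅; now {n}.
Read '0': n→{l}; union {l}; ε-closure = {l, o}.
Read '2': l→{n}, o→∅; now {n}.
Read '0': n→{l}; union {l}; ε-closure = {l, o}.
Read '0': l→{l}, o→{l, m}; union {l, m}; ε-closure = {l, m, n, o}.
That set has 4 states.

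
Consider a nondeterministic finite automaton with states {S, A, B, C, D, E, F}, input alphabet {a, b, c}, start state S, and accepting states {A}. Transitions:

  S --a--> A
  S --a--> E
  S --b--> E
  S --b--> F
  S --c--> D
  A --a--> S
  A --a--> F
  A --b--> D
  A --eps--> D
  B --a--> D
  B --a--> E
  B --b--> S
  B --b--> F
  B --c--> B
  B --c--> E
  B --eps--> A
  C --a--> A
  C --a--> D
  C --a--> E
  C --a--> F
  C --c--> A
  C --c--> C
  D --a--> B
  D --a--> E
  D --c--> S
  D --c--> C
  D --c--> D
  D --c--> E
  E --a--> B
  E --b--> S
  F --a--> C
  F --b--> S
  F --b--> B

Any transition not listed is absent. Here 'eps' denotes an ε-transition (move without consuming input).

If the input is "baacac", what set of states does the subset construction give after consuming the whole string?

{S, A, B, C, D, E}

Start in {S}.
Read 'b': {S} → {E, F}.
Read 'a': {E, F} → {A, B, C, D}.
Read 'a': {A, B, C, D} → {S, A, B, D, E, F}.
Read 'c': {S, A, B, D, E, F} → {S, A, B, C, D, E}.
Read 'a': {S, A, B, C, D, E} → {S, A, B, D, E, F}.
Read 'c': {S, A, B, D, E, F} → {S, A, B, C, D, E}.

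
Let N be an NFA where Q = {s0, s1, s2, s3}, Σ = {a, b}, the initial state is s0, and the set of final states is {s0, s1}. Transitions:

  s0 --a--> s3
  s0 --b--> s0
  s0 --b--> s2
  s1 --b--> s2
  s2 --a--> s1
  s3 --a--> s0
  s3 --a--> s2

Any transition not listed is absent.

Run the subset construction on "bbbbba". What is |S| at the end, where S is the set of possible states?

2

Start in {s0}.
Read 'b': s0→{s0, s2}; now {s0, s2}.
Read 'b': s0→{s0, s2}, s2→∅; now {s0, s2}.
Read 'b': s0→{s0, s2}, s2→∅; now {s0, s2}.
Read 'b': s0→{s0, s2}, s2→∅; now {s0, s2}.
Read 'b': s0→{s0, s2}, s2→∅; now {s0, s2}.
Read 'a': s0→{s3}, s2→{s1}; now {s1, s3}.
That set has 2 states.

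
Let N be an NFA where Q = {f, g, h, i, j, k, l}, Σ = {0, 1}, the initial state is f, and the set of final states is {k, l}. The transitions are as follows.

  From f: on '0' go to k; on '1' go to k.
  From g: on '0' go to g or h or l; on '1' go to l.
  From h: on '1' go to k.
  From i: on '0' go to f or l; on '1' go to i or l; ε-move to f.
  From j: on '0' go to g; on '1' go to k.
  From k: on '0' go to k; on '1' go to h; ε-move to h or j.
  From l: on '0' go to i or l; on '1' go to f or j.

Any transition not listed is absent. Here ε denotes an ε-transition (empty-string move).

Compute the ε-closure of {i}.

Begin with {i}.
ε-move i → f; add f.

{f, i}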